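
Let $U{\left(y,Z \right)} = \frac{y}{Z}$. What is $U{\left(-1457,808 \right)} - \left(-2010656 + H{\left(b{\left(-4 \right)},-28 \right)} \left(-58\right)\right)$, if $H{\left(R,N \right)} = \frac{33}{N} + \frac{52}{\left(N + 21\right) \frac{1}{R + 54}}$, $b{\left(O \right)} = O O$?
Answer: $\frac{11201288549}{5656} \approx 1.9804 \cdot 10^{6}$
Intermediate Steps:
$b{\left(O \right)} = O^{2}$
$H{\left(R,N \right)} = \frac{33}{N} + \frac{52 \left(54 + R\right)}{21 + N}$ ($H{\left(R,N \right)} = \frac{33}{N} + \frac{52}{\left(21 + N\right) \frac{1}{54 + R}} = \frac{33}{N} + \frac{52}{\frac{1}{54 + R} \left(21 + N\right)} = \frac{33}{N} + 52 \frac{54 + R}{21 + N} = \frac{33}{N} + \frac{52 \left(54 + R\right)}{21 + N}$)
$U{\left(-1457,808 \right)} - \left(-2010656 + H{\left(b{\left(-4 \right)},-28 \right)} \left(-58\right)\right) = - \frac{1457}{808} + \left(2010656 - \frac{693 + 2841 \left(-28\right) + 52 \left(-28\right) \left(-4\right)^{2}}{\left(-28\right) \left(21 - 28\right)} \left(-58\right)\right) = \left(-1457\right) \frac{1}{808} + \left(2010656 - - \frac{693 - 79548 + 52 \left(-28\right) 16}{28 \left(-7\right)} \left(-58\right)\right) = - \frac{1457}{808} + \left(2010656 - \left(- \frac{1}{28}\right) \left(- \frac{1}{7}\right) \left(693 - 79548 - 23296\right) \left(-58\right)\right) = - \frac{1457}{808} + \left(2010656 - \left(- \frac{1}{28}\right) \left(- \frac{1}{7}\right) \left(-102151\right) \left(-58\right)\right) = - \frac{1457}{808} + \left(2010656 - \left(- \frac{14593}{28}\right) \left(-58\right)\right) = - \frac{1457}{808} + \left(2010656 - \frac{423197}{14}\right) = - \frac{1457}{808} + \frac{27725987}{14} = \frac{11201288549}{5656}$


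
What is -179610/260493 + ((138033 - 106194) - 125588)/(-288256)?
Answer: -9117567301/25029556736 ≈ -0.36427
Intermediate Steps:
-179610/260493 + ((138033 - 106194) - 125588)/(-288256) = -179610*1/260493 + (31839 - 125588)*(-1/288256) = -59870/86831 - 93749*(-1/288256) = -59870/86831 + 93749/288256 = -9117567301/25029556736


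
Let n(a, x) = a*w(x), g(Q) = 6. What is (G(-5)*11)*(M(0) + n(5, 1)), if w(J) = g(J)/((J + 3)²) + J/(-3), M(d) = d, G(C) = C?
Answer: -275/24 ≈ -11.458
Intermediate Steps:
w(J) = 6/(3 + J)² - J/3 (w(J) = 6/((J + 3)²) + J/(-3) = 6/((3 + J)²) + J*(-⅓) = 6/(3 + J)² - J/3)
n(a, x) = a*(6/(3 + x)² - x/3)
(G(-5)*11)*(M(0) + n(5, 1)) = (-5*11)*(0 + (6*5/(3 + 1)² - ⅓*5*1)) = -55*(0 + (6*5/4² - 5/3)) = -55*(0 + (6*5*(1/16) - 5/3)) = -55*(0 + (15/8 - 5/3)) = -55*(0 + 5/24) = -55*5/24 = -275/24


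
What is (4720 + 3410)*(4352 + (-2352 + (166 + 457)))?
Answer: 21324990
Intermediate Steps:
(4720 + 3410)*(4352 + (-2352 + (166 + 457))) = 8130*(4352 + (-2352 + 623)) = 8130*(4352 - 1729) = 8130*2623 = 21324990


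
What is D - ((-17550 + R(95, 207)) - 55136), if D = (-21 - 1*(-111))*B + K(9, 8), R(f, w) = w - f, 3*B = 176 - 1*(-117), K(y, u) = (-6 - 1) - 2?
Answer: 81355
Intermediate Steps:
K(y, u) = -9 (K(y, u) = -7 - 2 = -9)
B = 293/3 (B = (176 - 1*(-117))/3 = (176 + 117)/3 = (⅓)*293 = 293/3 ≈ 97.667)
D = 8781 (D = (-21 - 1*(-111))*(293/3) - 9 = (-21 + 111)*(293/3) - 9 = 90*(293/3) - 9 = 8790 - 9 = 8781)
D - ((-17550 + R(95, 207)) - 55136) = 8781 - ((-17550 + (207 - 1*95)) - 55136) = 8781 - ((-17550 + (207 - 95)) - 55136) = 8781 - ((-17550 + 112) - 55136) = 8781 - (-17438 - 55136) = 8781 - 1*(-72574) = 8781 + 72574 = 81355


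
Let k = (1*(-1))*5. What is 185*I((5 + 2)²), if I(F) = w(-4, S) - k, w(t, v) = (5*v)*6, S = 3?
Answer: 17575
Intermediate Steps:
w(t, v) = 30*v
k = -5 (k = -1*5 = -5)
I(F) = 95 (I(F) = 30*3 - 1*(-5) = 90 + 5 = 95)
185*I((5 + 2)²) = 185*95 = 17575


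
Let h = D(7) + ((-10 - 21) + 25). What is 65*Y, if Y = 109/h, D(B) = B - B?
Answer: -7085/6 ≈ -1180.8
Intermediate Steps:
D(B) = 0
h = -6 (h = 0 + ((-10 - 21) + 25) = 0 + (-31 + 25) = 0 - 6 = -6)
Y = -109/6 (Y = 109/(-6) = 109*(-⅙) = -109/6 ≈ -18.167)
65*Y = 65*(-109/6) = -7085/6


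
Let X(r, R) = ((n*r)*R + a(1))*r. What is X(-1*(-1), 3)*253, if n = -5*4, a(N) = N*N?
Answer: -14927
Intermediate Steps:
a(N) = N**2
n = -20
X(r, R) = r*(1 - 20*R*r) (X(r, R) = ((-20*r)*R + 1**2)*r = (-20*R*r + 1)*r = (1 - 20*R*r)*r = r*(1 - 20*R*r))
X(-1*(-1), 3)*253 = ((-1*(-1))*(1 - 20*3*(-1*(-1))))*253 = (1*(1 - 20*3*1))*253 = (1*(1 - 60))*253 = (1*(-59))*253 = -59*253 = -14927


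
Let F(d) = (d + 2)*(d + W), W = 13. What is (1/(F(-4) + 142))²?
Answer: 1/15376 ≈ 6.5036e-5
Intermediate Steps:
F(d) = (2 + d)*(13 + d) (F(d) = (d + 2)*(d + 13) = (2 + d)*(13 + d))
(1/(F(-4) + 142))² = (1/((26 + (-4)² + 15*(-4)) + 142))² = (1/((26 + 16 - 60) + 142))² = (1/(-18 + 142))² = (1/124)² = 1/15376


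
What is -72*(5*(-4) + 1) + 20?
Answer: 1388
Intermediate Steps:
-72*(5*(-4) + 1) + 20 = -72*(-20 + 1) + 20 = -72*(-19) + 20 = 1368 + 20 = 1388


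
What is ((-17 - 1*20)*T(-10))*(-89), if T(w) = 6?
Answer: 19758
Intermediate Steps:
((-17 - 1*20)*T(-10))*(-89) = ((-17 - 1*20)*6)*(-89) = ((-17 - 20)*6)*(-89) = -37*6*(-89) = -222*(-89) = 19758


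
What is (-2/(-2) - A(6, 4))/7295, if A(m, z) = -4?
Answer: 1/1459 ≈ 0.00068540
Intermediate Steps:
(-2/(-2) - A(6, 4))/7295 = (-2/(-2) - 1*(-4))/7295 = (-2*(-1/2) + 4)/7295 = (1 + 4)/7295 = (1/7295)*5 = 1/1459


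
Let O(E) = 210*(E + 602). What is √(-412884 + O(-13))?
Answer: I*√289194 ≈ 537.77*I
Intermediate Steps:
O(E) = 126420 + 210*E (O(E) = 210*(602 + E) = 126420 + 210*E)
√(-412884 + O(-13)) = √(-412884 + (126420 + 210*(-13))) = √(-412884 + (126420 - 2730)) = √(-412884 + 123690) = √(-289194) = I*√289194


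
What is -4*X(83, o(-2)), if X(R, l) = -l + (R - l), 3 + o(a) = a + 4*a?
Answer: -436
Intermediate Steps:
o(a) = -3 + 5*a (o(a) = -3 + (a + 4*a) = -3 + 5*a)
X(R, l) = R - 2*l
-4*X(83, o(-2)) = -4*(83 - 2*(-3 + 5*(-2))) = -4*(83 - 2*(-3 - 10)) = -4*(83 - 2*(-13)) = -4*(83 + 26) = -4*109 = -436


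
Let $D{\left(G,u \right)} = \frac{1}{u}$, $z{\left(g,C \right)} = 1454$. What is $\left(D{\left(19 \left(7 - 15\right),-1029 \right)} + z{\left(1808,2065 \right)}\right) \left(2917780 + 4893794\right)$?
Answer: $\frac{3895801204570}{343} \approx 1.1358 \cdot 10^{10}$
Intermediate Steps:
$\left(D{\left(19 \left(7 - 15\right),-1029 \right)} + z{\left(1808,2065 \right)}\right) \left(2917780 + 4893794\right) = \left(\frac{1}{-1029} + 1454\right) \left(2917780 + 4893794\right) = \left(- \frac{1}{1029} + 1454\right) 7811574 = \frac{1496165}{1029} \cdot 7811574 = \frac{3895801204570}{343}$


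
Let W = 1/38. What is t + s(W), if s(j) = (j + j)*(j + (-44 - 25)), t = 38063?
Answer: 27478865/722 ≈ 38059.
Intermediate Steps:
W = 1/38 ≈ 0.026316
s(j) = 2*j*(-69 + j) (s(j) = (2*j)*(j - 69) = (2*j)*(-69 + j) = 2*j*(-69 + j))
t + s(W) = 38063 + 2*(1/38)*(-69 + 1/38) = 38063 + 2*(1/38)*(-2621/38) = 38063 - 2621/722 = 27478865/722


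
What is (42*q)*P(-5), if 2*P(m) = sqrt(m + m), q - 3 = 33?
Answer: 756*I*sqrt(10) ≈ 2390.7*I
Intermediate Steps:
q = 36 (q = 3 + 33 = 36)
P(m) = sqrt(2)*sqrt(m)/2 (P(m) = sqrt(m + m)/2 = sqrt(2*m)/2 = (sqrt(2)*sqrt(m))/2 = sqrt(2)*sqrt(m)/2)
(42*q)*P(-5) = (42*36)*(sqrt(2)*sqrt(-5)/2) = 1512*(sqrt(2)*(I*sqrt(5))/2) = 1512*(I*sqrt(10)/2) = 756*I*sqrt(10)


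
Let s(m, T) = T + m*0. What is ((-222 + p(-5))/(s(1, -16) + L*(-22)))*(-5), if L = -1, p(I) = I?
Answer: 1135/6 ≈ 189.17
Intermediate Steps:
s(m, T) = T (s(m, T) = T + 0 = T)
((-222 + p(-5))/(s(1, -16) + L*(-22)))*(-5) = ((-222 - 5)/(-16 - 1*(-22)))*(-5) = -227/(-16 + 22)*(-5) = -227/6*(-5) = 1135/6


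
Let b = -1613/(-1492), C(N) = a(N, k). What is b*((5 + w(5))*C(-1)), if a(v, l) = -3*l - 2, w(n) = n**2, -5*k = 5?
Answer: 24195/746 ≈ 32.433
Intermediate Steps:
k = -1 (k = -1/5*5 = -1)
a(v, l) = -2 - 3*l
C(N) = 1 (C(N) = -2 - 3*(-1) = -2 + 3 = 1)
b = 1613/1492 (b = -1613*(-1/1492) = 1613/1492 ≈ 1.0811)
b*((5 + w(5))*C(-1)) = 1613*((5 + 5**2)*1)/1492 = 1613*((5 + 25)*1)/1492 = 1613*(30*1)/1492 = (1613/1492)*30 = 24195/746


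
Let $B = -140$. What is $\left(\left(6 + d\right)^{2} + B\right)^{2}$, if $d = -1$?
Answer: $13225$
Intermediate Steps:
$\left(\left(6 + d\right)^{2} + B\right)^{2} = \left(\left(6 - 1\right)^{2} - 140\right)^{2} = \left(5^{2} - 140\right)^{2} = \left(25 - 140\right)^{2} = \left(-115\right)^{2} = 13225$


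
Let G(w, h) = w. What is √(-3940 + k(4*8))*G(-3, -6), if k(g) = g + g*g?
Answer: -6*I*√721 ≈ -161.11*I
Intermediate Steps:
k(g) = g + g²
√(-3940 + k(4*8))*G(-3, -6) = √(-3940 + (4*8)*(1 + 4*8))*(-3) = √(-3940 + 32*(1 + 32))*(-3) = √(-3940 + 32*33)*(-3) = √(-3940 + 1056)*(-3) = √(-2884)*(-3) = (2*I*√721)*(-3) = -6*I*√721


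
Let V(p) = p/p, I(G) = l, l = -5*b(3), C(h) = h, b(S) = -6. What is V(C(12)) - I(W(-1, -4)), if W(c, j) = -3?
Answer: -29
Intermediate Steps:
l = 30 (l = -5*(-6) = 30)
I(G) = 30
V(p) = 1
V(C(12)) - I(W(-1, -4)) = 1 - 1*30 = 1 - 30 = -29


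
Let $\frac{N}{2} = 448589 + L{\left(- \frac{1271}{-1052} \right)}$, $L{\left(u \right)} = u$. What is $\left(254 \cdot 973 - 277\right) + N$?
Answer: $\frac{601767889}{526} \approx 1.144 \cdot 10^{6}$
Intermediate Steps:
$N = \frac{471916899}{526}$ ($N = 2 \left(448589 - \frac{1271}{-1052}\right) = 2 \left(448589 - - \frac{1271}{1052}\right) = 2 \left(448589 + \frac{1271}{1052}\right) = 2 \cdot \frac{471916899}{1052} = \frac{471916899}{526} \approx 8.9718 \cdot 10^{5}$)
$\left(254 \cdot 973 - 277\right) + N = \left(254 \cdot 973 - 277\right) + \frac{471916899}{526} = \left(247142 - 277\right) + \frac{471916899}{526} = 246865 + \frac{471916899}{526} = \frac{601767889}{526}$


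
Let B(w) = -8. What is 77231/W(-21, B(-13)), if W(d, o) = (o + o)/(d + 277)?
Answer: -1235696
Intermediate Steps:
W(d, o) = 2*o/(277 + d) (W(d, o) = (2*o)/(277 + d) = 2*o/(277 + d))
77231/W(-21, B(-13)) = 77231/((2*(-8)/(277 - 21))) = 77231/((2*(-8)/256)) = 77231/((2*(-8)*(1/256))) = 77231/(-1/16) = 77231*(-16) = -1235696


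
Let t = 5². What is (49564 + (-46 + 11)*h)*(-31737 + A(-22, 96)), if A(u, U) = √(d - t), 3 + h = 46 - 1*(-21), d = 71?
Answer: -1501921788 + 47324*√46 ≈ -1.5016e+9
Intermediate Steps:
t = 25
h = 64 (h = -3 + (46 - 1*(-21)) = -3 + (46 + 21) = -3 + 67 = 64)
A(u, U) = √46 (A(u, U) = √(71 - 1*25) = √(71 - 25) = √46)
(49564 + (-46 + 11)*h)*(-31737 + A(-22, 96)) = (49564 + (-46 + 11)*64)*(-31737 + √46) = (49564 - 35*64)*(-31737 + √46) = (49564 - 2240)*(-31737 + √46) = 47324*(-31737 + √46) = -1501921788 + 47324*√46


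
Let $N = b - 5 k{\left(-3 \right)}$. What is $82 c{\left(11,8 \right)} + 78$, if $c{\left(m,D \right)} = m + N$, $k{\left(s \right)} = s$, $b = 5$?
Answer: $2620$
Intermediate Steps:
$N = 20$ ($N = 5 - 5 \left(-3\right) = 5 - -15 = 5 + 15 = 20$)
$c{\left(m,D \right)} = 20 + m$ ($c{\left(m,D \right)} = m + 20 = 20 + m$)
$82 c{\left(11,8 \right)} + 78 = 82 \left(20 + 11\right) + 78 = 82 \cdot 31 + 78 = 2542 + 78 = 2620$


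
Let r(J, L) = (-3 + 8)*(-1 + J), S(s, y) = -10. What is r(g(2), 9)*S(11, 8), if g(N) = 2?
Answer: -50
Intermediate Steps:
r(J, L) = -5 + 5*J (r(J, L) = 5*(-1 + J) = -5 + 5*J)
r(g(2), 9)*S(11, 8) = (-5 + 5*2)*(-10) = (-5 + 10)*(-10) = 5*(-10) = -50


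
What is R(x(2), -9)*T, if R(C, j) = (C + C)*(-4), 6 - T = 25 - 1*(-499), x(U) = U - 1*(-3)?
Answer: 20720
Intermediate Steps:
x(U) = 3 + U (x(U) = U + 3 = 3 + U)
T = -518 (T = 6 - (25 - 1*(-499)) = 6 - (25 + 499) = 6 - 1*524 = 6 - 524 = -518)
R(C, j) = -8*C (R(C, j) = (2*C)*(-4) = -8*C)
R(x(2), -9)*T = -8*(3 + 2)*(-518) = -8*5*(-518) = -40*(-518) = 20720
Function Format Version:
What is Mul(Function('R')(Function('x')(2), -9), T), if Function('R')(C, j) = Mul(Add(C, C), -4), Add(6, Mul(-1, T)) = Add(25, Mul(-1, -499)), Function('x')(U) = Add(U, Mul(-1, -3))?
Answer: 20720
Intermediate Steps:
Function('x')(U) = Add(3, U) (Function('x')(U) = Add(U, 3) = Add(3, U))
T = -518 (T = Add(6, Mul(-1, Add(25, Mul(-1, -499)))) = Add(6, Mul(-1, Add(25, 499))) = Add(6, Mul(-1, 524)) = Add(6, -524) = -518)
Function('R')(C, j) = Mul(-8, C) (Function('R')(C, j) = Mul(Mul(2, C), -4) = Mul(-8, C))
Mul(Function('R')(Function('x')(2), -9), T) = Mul(Mul(-8, Add(3, 2)), -518) = Mul(Mul(-8, 5), -518) = Mul(-40, -518) = 20720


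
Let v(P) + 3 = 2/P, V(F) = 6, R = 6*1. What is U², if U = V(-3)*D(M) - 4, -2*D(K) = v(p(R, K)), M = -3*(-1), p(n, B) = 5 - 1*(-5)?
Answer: 484/25 ≈ 19.360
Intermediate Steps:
R = 6
p(n, B) = 10 (p(n, B) = 5 + 5 = 10)
M = 3
v(P) = -3 + 2/P
D(K) = 7/5 (D(K) = -(-3 + 2/10)/2 = -(-3 + 2*(⅒))/2 = -(-3 + ⅕)/2 = -½*(-14/5) = 7/5)
U = 22/5 (U = 6*(7/5) - 4 = 42/5 - 4 = 22/5 ≈ 4.4000)
U² = (22/5)² = 484/25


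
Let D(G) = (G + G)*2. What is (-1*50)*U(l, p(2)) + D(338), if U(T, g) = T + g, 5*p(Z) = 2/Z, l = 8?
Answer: 942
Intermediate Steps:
p(Z) = 2/(5*Z) (p(Z) = (2/Z)/5 = 2/(5*Z))
D(G) = 4*G (D(G) = (2*G)*2 = 4*G)
(-1*50)*U(l, p(2)) + D(338) = (-1*50)*(8 + (⅖)/2) + 4*338 = -50*(8 + (⅖)*(½)) + 1352 = -50*(8 + ⅕) + 1352 = -50*41/5 + 1352 = -410 + 1352 = 942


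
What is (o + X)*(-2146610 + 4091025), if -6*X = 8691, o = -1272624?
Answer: -4954651360175/2 ≈ -2.4773e+12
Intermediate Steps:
X = -2897/2 (X = -⅙*8691 = -2897/2 ≈ -1448.5)
(o + X)*(-2146610 + 4091025) = (-1272624 - 2897/2)*(-2146610 + 4091025) = -2548145/2*1944415 = -4954651360175/2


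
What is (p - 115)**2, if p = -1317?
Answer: 2050624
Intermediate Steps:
(p - 115)**2 = (-1317 - 115)**2 = (-1432)**2 = 2050624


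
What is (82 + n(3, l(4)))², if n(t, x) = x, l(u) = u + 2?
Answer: 7744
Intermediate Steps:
l(u) = 2 + u
(82 + n(3, l(4)))² = (82 + (2 + 4))² = (82 + 6)² = 88² = 7744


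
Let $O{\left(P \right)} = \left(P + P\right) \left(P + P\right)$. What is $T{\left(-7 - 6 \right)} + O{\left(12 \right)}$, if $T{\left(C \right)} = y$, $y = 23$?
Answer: $599$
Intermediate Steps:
$O{\left(P \right)} = 4 P^{2}$ ($O{\left(P \right)} = 2 P 2 P = 4 P^{2}$)
$T{\left(C \right)} = 23$
$T{\left(-7 - 6 \right)} + O{\left(12 \right)} = 23 + 4 \cdot 12^{2} = 23 + 4 \cdot 144 = 23 + 576 = 599$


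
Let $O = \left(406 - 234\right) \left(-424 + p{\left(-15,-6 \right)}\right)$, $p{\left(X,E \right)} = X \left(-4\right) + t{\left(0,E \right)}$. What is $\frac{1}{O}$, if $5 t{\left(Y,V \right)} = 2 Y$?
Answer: $- \frac{1}{62608} \approx -1.5972 \cdot 10^{-5}$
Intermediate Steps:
$t{\left(Y,V \right)} = \frac{2 Y}{5}$
$p{\left(X,E \right)} = - 4 X$ ($p{\left(X,E \right)} = X \left(-4\right) + \frac{2}{5} \cdot 0 = - 4 X + 0 = - 4 X$)
$O = -62608$ ($O = \left(406 - 234\right) \left(-424 - -60\right) = 172 \left(-424 + 60\right) = 172 \left(-364\right) = -62608$)
$\frac{1}{O} = \frac{1}{-62608} = - \frac{1}{62608}$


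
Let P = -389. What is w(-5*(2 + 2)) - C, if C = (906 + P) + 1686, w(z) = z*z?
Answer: -1803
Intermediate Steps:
w(z) = z²
C = 2203 (C = (906 - 389) + 1686 = 517 + 1686 = 2203)
w(-5*(2 + 2)) - C = (-5*(2 + 2))² - 1*2203 = (-5*4)² - 2203 = (-20)² - 2203 = 400 - 2203 = -1803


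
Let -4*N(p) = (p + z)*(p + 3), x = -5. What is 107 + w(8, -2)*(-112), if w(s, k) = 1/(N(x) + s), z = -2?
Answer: 739/9 ≈ 82.111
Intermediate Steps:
N(p) = -(-2 + p)*(3 + p)/4 (N(p) = -(p - 2)*(p + 3)/4 = -(-2 + p)*(3 + p)/4)
w(s, k) = 1/(-7/2 + s) (w(s, k) = 1/((3/2 - ¼*(-5) - ¼*(-5)²) + s) = 1/((3/2 + 5/4 - ¼*25) + s) = 1/((3/2 + 5/4 - 25/4) + s) = 1/(-7/2 + s))
107 + w(8, -2)*(-112) = 107 + (2/(-7 + 2*8))*(-112) = 107 + (2/(-7 + 16))*(-112) = 107 + (2/9)*(-112) = 107 - 224/9 = 739/9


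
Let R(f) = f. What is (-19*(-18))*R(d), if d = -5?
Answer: -1710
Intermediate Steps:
(-19*(-18))*R(d) = -19*(-18)*(-5) = 342*(-5) = -1710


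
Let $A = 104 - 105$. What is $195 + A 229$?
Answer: $-34$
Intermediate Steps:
$A = -1$ ($A = 104 - 105 = -1$)
$195 + A 229 = 195 - 229 = -34$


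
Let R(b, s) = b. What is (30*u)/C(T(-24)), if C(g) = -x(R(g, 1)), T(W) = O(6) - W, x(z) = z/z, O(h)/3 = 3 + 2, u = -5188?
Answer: 155640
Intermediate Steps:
O(h) = 15 (O(h) = 3*(3 + 2) = 3*5 = 15)
x(z) = 1
T(W) = 15 - W
C(g) = -1 (C(g) = -1*1 = -1)
(30*u)/C(T(-24)) = (30*(-5188))/(-1) = -155640*(-1) = 155640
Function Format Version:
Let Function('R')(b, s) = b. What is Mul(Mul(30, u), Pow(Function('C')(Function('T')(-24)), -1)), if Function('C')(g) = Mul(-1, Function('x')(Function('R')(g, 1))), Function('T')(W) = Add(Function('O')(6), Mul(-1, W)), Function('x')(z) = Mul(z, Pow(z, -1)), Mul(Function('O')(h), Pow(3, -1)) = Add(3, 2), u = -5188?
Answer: 155640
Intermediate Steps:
Function('O')(h) = 15 (Function('O')(h) = Mul(3, Add(3, 2)) = Mul(3, 5) = 15)
Function('x')(z) = 1
Function('T')(W) = Add(15, Mul(-1, W))
Function('C')(g) = -1 (Function('C')(g) = Mul(-1, 1) = -1)
Mul(Mul(30, u), Pow(Function('C')(Function('T')(-24)), -1)) = Mul(Mul(30, -5188), Pow(-1, -1)) = Mul(-155640, -1) = 155640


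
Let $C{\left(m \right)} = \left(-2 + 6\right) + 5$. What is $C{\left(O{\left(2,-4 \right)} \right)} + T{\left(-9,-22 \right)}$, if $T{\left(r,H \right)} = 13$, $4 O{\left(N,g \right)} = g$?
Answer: $22$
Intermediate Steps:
$O{\left(N,g \right)} = \frac{g}{4}$
$C{\left(m \right)} = 9$ ($C{\left(m \right)} = 4 + 5 = 9$)
$C{\left(O{\left(2,-4 \right)} \right)} + T{\left(-9,-22 \right)} = 9 + 13 = 22$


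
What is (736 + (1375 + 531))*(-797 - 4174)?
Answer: -13133382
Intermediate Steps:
(736 + (1375 + 531))*(-797 - 4174) = (736 + 1906)*(-4971) = 2642*(-4971) = -13133382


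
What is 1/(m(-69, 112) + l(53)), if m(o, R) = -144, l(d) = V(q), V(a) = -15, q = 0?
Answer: -1/159 ≈ -0.0062893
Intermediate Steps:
l(d) = -15
1/(m(-69, 112) + l(53)) = 1/(-144 - 15) = 1/(-159) = -1/159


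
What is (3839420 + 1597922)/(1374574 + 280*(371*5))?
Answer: 2718671/946987 ≈ 2.8709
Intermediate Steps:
(3839420 + 1597922)/(1374574 + 280*(371*5)) = 5437342/(1374574 + 280*1855) = 5437342/(1374574 + 519400) = 5437342/1893974 = 5437342*(1/1893974) = 2718671/946987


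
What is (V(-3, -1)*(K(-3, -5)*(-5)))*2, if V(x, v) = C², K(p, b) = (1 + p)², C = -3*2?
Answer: -1440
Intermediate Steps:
C = -6
V(x, v) = 36 (V(x, v) = (-6)² = 36)
(V(-3, -1)*(K(-3, -5)*(-5)))*2 = (36*((1 - 3)²*(-5)))*2 = (36*((-2)²*(-5)))*2 = (36*(4*(-5)))*2 = (36*(-20))*2 = -720*2 = -1440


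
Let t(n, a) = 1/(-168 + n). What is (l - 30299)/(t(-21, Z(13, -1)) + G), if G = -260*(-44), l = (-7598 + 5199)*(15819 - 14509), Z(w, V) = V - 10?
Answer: -599694921/2162159 ≈ -277.36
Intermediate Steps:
Z(w, V) = -10 + V
l = -3142690 (l = -2399*1310 = -3142690)
G = 11440
(l - 30299)/(t(-21, Z(13, -1)) + G) = (-3142690 - 30299)/(1/(-168 - 21) + 11440) = -3172989/(1/(-189) + 11440) = -3172989/(-1/189 + 11440) = -3172989/2162159/189 = -3172989*189/2162159 = -599694921/2162159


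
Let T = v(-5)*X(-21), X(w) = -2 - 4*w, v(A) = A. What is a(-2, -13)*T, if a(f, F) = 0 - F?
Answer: -5330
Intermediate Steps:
a(f, F) = -F
T = -410 (T = -5*(-2 - 4*(-21)) = -5*(-2 + 84) = -5*82 = -410)
a(-2, -13)*T = -1*(-13)*(-410) = 13*(-410) = -5330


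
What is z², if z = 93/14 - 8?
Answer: 361/196 ≈ 1.8418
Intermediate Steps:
z = -19/14 (z = 93*(1/14) - 8 = 93/14 - 8 = -19/14 ≈ -1.3571)
z² = (-19/14)² = 361/196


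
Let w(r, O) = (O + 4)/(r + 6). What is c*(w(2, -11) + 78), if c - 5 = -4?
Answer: 617/8 ≈ 77.125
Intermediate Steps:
w(r, O) = (4 + O)/(6 + r)
c = 1 (c = 5 - 4 = 1)
c*(w(2, -11) + 78) = 1*((4 - 11)/(6 + 2) + 78) = 1*(-7/8 + 78) = 1*(617/8) = 617/8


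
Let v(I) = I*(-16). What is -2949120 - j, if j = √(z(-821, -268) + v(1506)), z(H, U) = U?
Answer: -2949120 - 2*I*√6091 ≈ -2.9491e+6 - 156.09*I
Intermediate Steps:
v(I) = -16*I
j = 2*I*√6091 (j = √(-268 - 16*1506) = √(-268 - 24096) = √(-24364) = 2*I*√6091 ≈ 156.09*I)
-2949120 - j = -2949120 - 2*I*√6091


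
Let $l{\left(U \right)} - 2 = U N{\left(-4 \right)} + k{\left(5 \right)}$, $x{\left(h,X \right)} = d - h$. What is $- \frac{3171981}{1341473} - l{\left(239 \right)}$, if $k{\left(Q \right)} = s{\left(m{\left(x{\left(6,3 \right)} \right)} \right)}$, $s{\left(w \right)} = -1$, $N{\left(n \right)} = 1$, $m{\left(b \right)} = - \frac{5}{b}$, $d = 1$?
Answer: $- \frac{325125501}{1341473} \approx -242.36$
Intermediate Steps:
$x{\left(h,X \right)} = 1 - h$
$k{\left(Q \right)} = -1$
$l{\left(U \right)} = 1 + U$ ($l{\left(U \right)} = 2 + \left(U 1 - 1\right) = 2 + \left(U - 1\right) = 2 + \left(-1 + U\right) = 1 + U$)
$- \frac{3171981}{1341473} - l{\left(239 \right)} = - \frac{3171981}{1341473} - \left(1 + 239\right) = \left(-3171981\right) \frac{1}{1341473} - 240 = - \frac{3171981}{1341473} - 240 = - \frac{325125501}{1341473}$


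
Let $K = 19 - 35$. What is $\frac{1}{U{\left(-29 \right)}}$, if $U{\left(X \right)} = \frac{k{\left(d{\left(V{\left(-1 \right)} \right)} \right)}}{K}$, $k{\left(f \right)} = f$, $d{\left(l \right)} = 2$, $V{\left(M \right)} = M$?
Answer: $-8$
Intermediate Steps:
$K = -16$ ($K = 19 - 35 = -16$)
$U{\left(X \right)} = - \frac{1}{8}$ ($U{\left(X \right)} = \frac{2}{-16} = 2 \left(- \frac{1}{16}\right) = - \frac{1}{8}$)
$\frac{1}{U{\left(-29 \right)}} = \frac{1}{- \frac{1}{8}} = -8$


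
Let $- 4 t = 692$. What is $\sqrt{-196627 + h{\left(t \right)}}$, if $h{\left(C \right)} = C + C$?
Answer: $i \sqrt{196973} \approx 443.82 i$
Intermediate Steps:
$t = -173$ ($t = \left(- \frac{1}{4}\right) 692 = -173$)
$h{\left(C \right)} = 2 C$
$\sqrt{-196627 + h{\left(t \right)}} = \sqrt{-196627 + 2 \left(-173\right)} = \sqrt{-196627 - 346} = \sqrt{-196973} = i \sqrt{196973}$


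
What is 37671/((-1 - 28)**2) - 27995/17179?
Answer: 21503666/498191 ≈ 43.164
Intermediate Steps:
37671/((-1 - 28)**2) - 27995/17179 = 37671/((-29)**2) - 27995*1/17179 = 37671/841 - 27995/17179 = 37671*(1/841) - 27995/17179 = 1299/29 - 27995/17179 = 21503666/498191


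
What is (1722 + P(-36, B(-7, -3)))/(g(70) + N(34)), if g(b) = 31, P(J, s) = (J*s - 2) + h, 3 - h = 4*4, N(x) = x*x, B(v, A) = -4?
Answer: 1851/1187 ≈ 1.5594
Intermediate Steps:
N(x) = x²
h = -13 (h = 3 - 4*4 = 3 - 1*16 = 3 - 16 = -13)
P(J, s) = -15 + J*s (P(J, s) = (J*s - 2) - 13 = (-2 + J*s) - 13 = -15 + J*s)
(1722 + P(-36, B(-7, -3)))/(g(70) + N(34)) = (1722 + (-15 - 36*(-4)))/(31 + 34²) = (1722 + (-15 + 144))/(31 + 1156) = (1722 + 129)/1187 = 1851*(1/1187) = 1851/1187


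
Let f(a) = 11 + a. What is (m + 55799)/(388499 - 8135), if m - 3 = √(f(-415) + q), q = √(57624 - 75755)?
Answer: 27901/190182 + √(-404 + I*√18131)/380364 ≈ 0.14672 + 5.3553e-5*I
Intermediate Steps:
q = I*√18131 (q = √(-18131) = I*√18131 ≈ 134.65*I)
m = 3 + √(-404 + I*√18131) (m = 3 + √((11 - 415) + I*√18131) = 3 + √(-404 + I*√18131) ≈ 6.3052 + 20.37*I)
(m + 55799)/(388499 - 8135) = ((3 + √(-404 + I*√18131)) + 55799)/(388499 - 8135) = (55802 + √(-404 + I*√18131))/380364 = (55802 + √(-404 + I*√18131))*(1/380364) = 27901/190182 + √(-404 + I*√18131)/380364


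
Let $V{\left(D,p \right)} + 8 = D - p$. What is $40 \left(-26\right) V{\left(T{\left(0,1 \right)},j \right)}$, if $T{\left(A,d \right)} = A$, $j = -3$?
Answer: $5200$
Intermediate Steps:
$V{\left(D,p \right)} = -8 + D - p$ ($V{\left(D,p \right)} = -8 + \left(D - p\right) = -8 + D - p$)
$40 \left(-26\right) V{\left(T{\left(0,1 \right)},j \right)} = 40 \left(-26\right) \left(-8 + 0 - -3\right) = - 1040 \left(-8 + 0 + 3\right) = \left(-1040\right) \left(-5\right) = 5200$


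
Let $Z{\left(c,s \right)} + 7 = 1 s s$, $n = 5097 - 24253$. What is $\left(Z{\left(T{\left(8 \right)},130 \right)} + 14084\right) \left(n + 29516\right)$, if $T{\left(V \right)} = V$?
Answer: $320921720$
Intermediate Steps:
$n = -19156$ ($n = 5097 - 24253 = -19156$)
$Z{\left(c,s \right)} = -7 + s^{2}$ ($Z{\left(c,s \right)} = -7 + 1 s s = -7 + s s = -7 + s^{2}$)
$\left(Z{\left(T{\left(8 \right)},130 \right)} + 14084\right) \left(n + 29516\right) = \left(\left(-7 + 130^{2}\right) + 14084\right) \left(-19156 + 29516\right) = \left(\left(-7 + 16900\right) + 14084\right) 10360 = \left(16893 + 14084\right) 10360 = 30977 \cdot 10360 = 320921720$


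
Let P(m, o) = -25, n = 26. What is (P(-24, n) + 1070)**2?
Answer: 1092025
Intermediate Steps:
(P(-24, n) + 1070)**2 = (-25 + 1070)**2 = 1045**2 = 1092025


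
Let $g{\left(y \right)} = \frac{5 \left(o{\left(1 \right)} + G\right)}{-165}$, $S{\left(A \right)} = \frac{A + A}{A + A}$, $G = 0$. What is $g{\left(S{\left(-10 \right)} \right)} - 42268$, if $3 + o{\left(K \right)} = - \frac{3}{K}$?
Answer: $- \frac{464946}{11} \approx -42268.0$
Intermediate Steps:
$o{\left(K \right)} = -3 - \frac{3}{K}$
$S{\left(A \right)} = 1$ ($S{\left(A \right)} = \frac{2 A}{2 A} = 2 A \frac{1}{2 A} = 1$)
$g{\left(y \right)} = \frac{2}{11}$ ($g{\left(y \right)} = \frac{5 \left(\left(-3 - \frac{3}{1}\right) + 0\right)}{-165} = 5 \left(\left(-3 - 3\right) + 0\right) \left(- \frac{1}{165}\right) = 5 \left(-6 + 0\right) \left(- \frac{1}{165}\right) = 5 \left(-6\right) \left(- \frac{1}{165}\right) = \left(-30\right) \left(- \frac{1}{165}\right) = \frac{2}{11}$)
$g{\left(S{\left(-10 \right)} \right)} - 42268 = \frac{2}{11} - 42268 = - \frac{464946}{11}$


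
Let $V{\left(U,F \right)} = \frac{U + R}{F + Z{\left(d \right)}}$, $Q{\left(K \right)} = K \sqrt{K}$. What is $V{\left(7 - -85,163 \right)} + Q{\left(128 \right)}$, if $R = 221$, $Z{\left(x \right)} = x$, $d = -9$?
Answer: $\frac{313}{154} + 1024 \sqrt{2} \approx 1450.2$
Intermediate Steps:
$Q{\left(K \right)} = K^{\frac{3}{2}}$
$V{\left(U,F \right)} = \frac{221 + U}{-9 + F}$ ($V{\left(U,F \right)} = \frac{U + 221}{F - 9} = \frac{221 + U}{-9 + F}$)
$V{\left(7 - -85,163 \right)} + Q{\left(128 \right)} = \frac{221 + \left(7 - -85\right)}{-9 + 163} + 128^{\frac{3}{2}} = \frac{221 + \left(7 + 85\right)}{154} + 1024 \sqrt{2} = \frac{221 + 92}{154} + 1024 \sqrt{2} = \frac{1}{154} \cdot 313 + 1024 \sqrt{2} = \frac{313}{154} + 1024 \sqrt{2}$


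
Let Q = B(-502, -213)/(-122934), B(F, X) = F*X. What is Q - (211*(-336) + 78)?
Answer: 1450972181/20489 ≈ 70817.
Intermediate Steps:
Q = -17821/20489 (Q = -502*(-213)/(-122934) = 106926*(-1/122934) = -17821/20489 ≈ -0.86978)
Q - (211*(-336) + 78) = -17821/20489 - (211*(-336) + 78) = -17821/20489 - (-70896 + 78) = -17821/20489 - 1*(-70818) = -17821/20489 + 70818 = 1450972181/20489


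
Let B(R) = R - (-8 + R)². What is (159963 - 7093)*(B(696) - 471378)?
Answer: -144313254620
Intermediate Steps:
(159963 - 7093)*(B(696) - 471378) = (159963 - 7093)*((696 - (-8 + 696)²) - 471378) = 152870*((696 - 1*688²) - 471378) = 152870*((696 - 1*473344) - 471378) = 152870*((696 - 473344) - 471378) = 152870*(-472648 - 471378) = 152870*(-944026) = -144313254620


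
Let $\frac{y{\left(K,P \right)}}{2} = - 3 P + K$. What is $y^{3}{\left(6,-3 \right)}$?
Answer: $27000$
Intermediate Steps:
$y{\left(K,P \right)} = - 6 P + 2 K$ ($y{\left(K,P \right)} = 2 \left(- 3 P + K\right) = 2 \left(K - 3 P\right) = - 6 P + 2 K$)
$y^{3}{\left(6,-3 \right)} = \left(\left(-6\right) \left(-3\right) + 2 \cdot 6\right)^{3} = \left(18 + 12\right)^{3} = 30^{3} = 27000$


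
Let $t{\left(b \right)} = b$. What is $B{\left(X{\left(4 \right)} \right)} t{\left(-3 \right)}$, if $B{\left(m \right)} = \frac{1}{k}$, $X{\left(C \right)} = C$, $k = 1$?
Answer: $-3$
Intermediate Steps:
$B{\left(m \right)} = 1$ ($B{\left(m \right)} = 1^{-1} = 1$)
$B{\left(X{\left(4 \right)} \right)} t{\left(-3 \right)} = 1 \left(-3\right) = -3$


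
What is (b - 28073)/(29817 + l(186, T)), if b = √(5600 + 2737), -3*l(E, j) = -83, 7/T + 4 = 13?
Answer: -84219/89534 + 3*√8337/89534 ≈ -0.93758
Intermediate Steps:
T = 7/9 (T = 7/(-4 + 13) = 7/9 ≈ 0.77778)
l(E, j) = 83/3 (l(E, j) = -⅓*(-83) = 83/3)
b = √8337 ≈ 91.307
(b - 28073)/(29817 + l(186, T)) = (√8337 - 28073)/(29817 + 83/3) = (-28073 + √8337)/(89534/3) = (-28073 + √8337)*(3/89534) = -84219/89534 + 3*√8337/89534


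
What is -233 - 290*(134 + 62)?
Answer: -57073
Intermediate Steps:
-233 - 290*(134 + 62) = -233 - 290*196 = -233 - 56840 = -57073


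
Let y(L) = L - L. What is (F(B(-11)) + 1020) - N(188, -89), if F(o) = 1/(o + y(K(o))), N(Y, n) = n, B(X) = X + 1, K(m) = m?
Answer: 11089/10 ≈ 1108.9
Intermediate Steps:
B(X) = 1 + X
y(L) = 0
F(o) = 1/o (F(o) = 1/(o + 0) = 1/o)
(F(B(-11)) + 1020) - N(188, -89) = (1/(1 - 11) + 1020) - 1*(-89) = (1/(-10) + 1020) + 89 = (-⅒ + 1020) + 89 = 10199/10 + 89 = 11089/10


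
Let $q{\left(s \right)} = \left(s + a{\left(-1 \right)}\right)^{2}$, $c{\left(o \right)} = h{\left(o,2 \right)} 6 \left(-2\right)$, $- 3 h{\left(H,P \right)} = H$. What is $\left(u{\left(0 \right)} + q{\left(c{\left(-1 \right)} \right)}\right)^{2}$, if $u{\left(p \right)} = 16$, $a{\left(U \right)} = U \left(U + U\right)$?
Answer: $400$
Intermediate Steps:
$a{\left(U \right)} = 2 U^{2}$ ($a{\left(U \right)} = U 2 U = 2 U^{2}$)
$h{\left(H,P \right)} = - \frac{H}{3}$
$c{\left(o \right)} = 4 o$ ($c{\left(o \right)} = - \frac{o}{3} \cdot 6 \left(-2\right) = - 2 o \left(-2\right) = 4 o$)
$q{\left(s \right)} = \left(2 + s\right)^{2}$ ($q{\left(s \right)} = \left(s + 2 \left(-1\right)^{2}\right)^{2} = \left(s + 2 \cdot 1\right)^{2} = \left(s + 2\right)^{2} = \left(2 + s\right)^{2}$)
$\left(u{\left(0 \right)} + q{\left(c{\left(-1 \right)} \right)}\right)^{2} = \left(16 + \left(2 + 4 \left(-1\right)\right)^{2}\right)^{2} = \left(16 + \left(2 - 4\right)^{2}\right)^{2} = \left(16 + \left(-2\right)^{2}\right)^{2} = \left(16 + 4\right)^{2} = 20^{2} = 400$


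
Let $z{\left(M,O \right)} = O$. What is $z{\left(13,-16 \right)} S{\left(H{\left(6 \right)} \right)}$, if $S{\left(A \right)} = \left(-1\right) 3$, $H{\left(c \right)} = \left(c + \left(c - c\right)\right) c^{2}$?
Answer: $48$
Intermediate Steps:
$H{\left(c \right)} = c^{3}$ ($H{\left(c \right)} = \left(c + 0\right) c^{2} = c c^{2} = c^{3}$)
$S{\left(A \right)} = -3$
$z{\left(13,-16 \right)} S{\left(H{\left(6 \right)} \right)} = \left(-16\right) \left(-3\right) = 48$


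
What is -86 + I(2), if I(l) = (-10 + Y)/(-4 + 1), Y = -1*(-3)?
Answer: -251/3 ≈ -83.667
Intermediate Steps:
Y = 3
I(l) = 7/3 (I(l) = (-10 + 3)/(-4 + 1) = -7/(-3) = -7*(-⅓) = 7/3)
-86 + I(2) = -86 + 7/3 = -251/3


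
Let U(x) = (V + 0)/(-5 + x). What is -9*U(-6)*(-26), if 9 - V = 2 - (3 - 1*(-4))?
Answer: -3276/11 ≈ -297.82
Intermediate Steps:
V = 14 (V = 9 - (2 - (3 - 1*(-4))) = 9 - (2 - (3 + 4)) = 9 - (2 - 1*7) = 9 - (2 - 7) = 9 - 1*(-5) = 9 + 5 = 14)
U(x) = 14/(-5 + x) (U(x) = (14 + 0)/(-5 + x) = 14/(-5 + x))
-9*U(-6)*(-26) = -126/(-5 - 6)*(-26) = -126/(-11)*(-26) = -126*(-1)/11*(-26) = -9*(-14/11)*(-26) = (126/11)*(-26) = -3276/11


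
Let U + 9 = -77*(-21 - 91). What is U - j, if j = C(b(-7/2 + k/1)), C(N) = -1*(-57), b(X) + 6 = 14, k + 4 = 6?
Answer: 8558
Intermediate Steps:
k = 2 (k = -4 + 6 = 2)
b(X) = 8 (b(X) = -6 + 14 = 8)
C(N) = 57
j = 57
U = 8615 (U = -9 - 77*(-21 - 91) = -9 - 77*(-112) = -9 + 8624 = 8615)
U - j = 8615 - 1*57 = 8615 - 57 = 8558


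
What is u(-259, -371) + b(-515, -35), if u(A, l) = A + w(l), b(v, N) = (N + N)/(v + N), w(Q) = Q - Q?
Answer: -14238/55 ≈ -258.87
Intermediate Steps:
w(Q) = 0
b(v, N) = 2*N/(N + v) (b(v, N) = (2*N)/(N + v) = 2*N/(N + v))
u(A, l) = A (u(A, l) = A + 0 = A)
u(-259, -371) + b(-515, -35) = -259 + 2*(-35)/(-35 - 515) = -259 + 2*(-35)/(-550) = -259 + 2*(-35)*(-1/550) = -259 + 7/55 = -14238/55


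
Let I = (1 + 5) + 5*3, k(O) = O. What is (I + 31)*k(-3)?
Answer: -156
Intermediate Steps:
I = 21 (I = 6 + 15 = 21)
(I + 31)*k(-3) = (21 + 31)*(-3) = 52*(-3) = -156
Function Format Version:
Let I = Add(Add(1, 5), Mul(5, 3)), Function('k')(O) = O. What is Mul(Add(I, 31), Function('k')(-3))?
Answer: -156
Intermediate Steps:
I = 21 (I = Add(6, 15) = 21)
Mul(Add(I, 31), Function('k')(-3)) = Mul(Add(21, 31), -3) = Mul(52, -3) = -156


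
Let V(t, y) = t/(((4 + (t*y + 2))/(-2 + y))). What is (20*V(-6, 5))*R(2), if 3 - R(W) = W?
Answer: 15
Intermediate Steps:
R(W) = 3 - W
V(t, y) = t*(-2 + y)/(6 + t*y) (V(t, y) = t/(((4 + (2 + t*y))/(-2 + y))) = t/(((6 + t*y)/(-2 + y))) = t*((-2 + y)/(6 + t*y)) = t*(-2 + y)/(6 + t*y))
(20*V(-6, 5))*R(2) = (20*(-6*(-2 + 5)/(6 - 6*5)))*(3 - 1*2) = (20*(-6*3/(6 - 30)))*(3 - 2) = (20*(-6*3/(-24)))*1 = (20*(-6*(-1/24)*3))*1 = (20*(¾))*1 = 15*1 = 15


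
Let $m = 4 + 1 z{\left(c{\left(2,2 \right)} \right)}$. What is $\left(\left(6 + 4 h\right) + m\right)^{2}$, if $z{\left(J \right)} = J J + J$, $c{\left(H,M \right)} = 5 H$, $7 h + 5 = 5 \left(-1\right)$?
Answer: $\frac{640000}{49} \approx 13061.0$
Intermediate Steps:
$h = - \frac{10}{7}$ ($h = - \frac{5}{7} + \frac{5 \left(-1\right)}{7} = - \frac{5}{7} + \frac{1}{7} \left(-5\right) = - \frac{5}{7} - \frac{5}{7} = - \frac{10}{7} \approx -1.4286$)
$z{\left(J \right)} = J + J^{2}$ ($z{\left(J \right)} = J^{2} + J = J + J^{2}$)
$m = 114$ ($m = 4 + 1 \cdot 5 \cdot 2 \left(1 + 5 \cdot 2\right) = 4 + 1 \cdot 10 \left(1 + 10\right) = 4 + 1 \cdot 10 \cdot 11 = 4 + 1 \cdot 110 = 4 + 110 = 114$)
$\left(\left(6 + 4 h\right) + m\right)^{2} = \left(\left(6 + 4 \left(- \frac{10}{7}\right)\right) + 114\right)^{2} = \left(\left(6 - \frac{40}{7}\right) + 114\right)^{2} = \left(\frac{2}{7} + 114\right)^{2} = \left(\frac{800}{7}\right)^{2} = \frac{640000}{49}$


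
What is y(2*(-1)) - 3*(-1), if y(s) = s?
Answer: 1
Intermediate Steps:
y(2*(-1)) - 3*(-1) = 2*(-1) - 3*(-1) = -2 + 3 = 1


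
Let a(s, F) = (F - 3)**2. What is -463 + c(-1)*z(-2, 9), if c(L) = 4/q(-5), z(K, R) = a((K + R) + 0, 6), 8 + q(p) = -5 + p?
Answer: -465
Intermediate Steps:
q(p) = -13 + p (q(p) = -8 + (-5 + p) = -13 + p)
a(s, F) = (-3 + F)**2
z(K, R) = 9 (z(K, R) = (-3 + 6)**2 = 3**2 = 9)
c(L) = -2/9 (c(L) = 4/(-13 - 5) = 4/(-18) = 4*(-1/18) = -2/9)
-463 + c(-1)*z(-2, 9) = -463 - 2/9*9 = -463 - 2 = -465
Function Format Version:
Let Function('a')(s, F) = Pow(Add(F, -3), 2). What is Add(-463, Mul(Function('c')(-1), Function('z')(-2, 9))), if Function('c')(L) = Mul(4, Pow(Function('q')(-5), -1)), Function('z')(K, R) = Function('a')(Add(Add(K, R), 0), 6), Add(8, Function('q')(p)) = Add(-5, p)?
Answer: -465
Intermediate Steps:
Function('q')(p) = Add(-13, p) (Function('q')(p) = Add(-8, Add(-5, p)) = Add(-13, p))
Function('a')(s, F) = Pow(Add(-3, F), 2)
Function('z')(K, R) = 9 (Function('z')(K, R) = Pow(Add(-3, 6), 2) = Pow(3, 2) = 9)
Function('c')(L) = Rational(-2, 9) (Function('c')(L) = Mul(4, Pow(Add(-13, -5), -1)) = Mul(4, Pow(-18, -1)) = Mul(4, Rational(-1, 18)) = Rational(-2, 9))
Add(-463, Mul(Function('c')(-1), Function('z')(-2, 9))) = Add(-463, Mul(Rational(-2, 9), 9)) = Add(-463, -2) = -465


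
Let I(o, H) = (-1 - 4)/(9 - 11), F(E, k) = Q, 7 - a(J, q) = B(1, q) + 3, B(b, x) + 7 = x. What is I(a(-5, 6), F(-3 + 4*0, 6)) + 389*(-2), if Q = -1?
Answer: -1551/2 ≈ -775.50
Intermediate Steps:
B(b, x) = -7 + x
a(J, q) = 11 - q (a(J, q) = 7 - ((-7 + q) + 3) = 7 - (-4 + q) = 7 + (4 - q) = 11 - q)
F(E, k) = -1
I(o, H) = 5/2 (I(o, H) = -5/(-2) = -5*(-1/2) = 5/2)
I(a(-5, 6), F(-3 + 4*0, 6)) + 389*(-2) = 5/2 + 389*(-2) = 5/2 - 778 = -1551/2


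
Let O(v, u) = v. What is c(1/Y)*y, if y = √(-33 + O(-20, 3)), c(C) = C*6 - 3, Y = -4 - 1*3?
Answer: -27*I*√53/7 ≈ -28.08*I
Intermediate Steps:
Y = -7 (Y = -4 - 3 = -7)
c(C) = -3 + 6*C (c(C) = 6*C - 3 = -3 + 6*C)
y = I*√53 (y = √(-33 - 20) = √(-53) = I*√53 ≈ 7.2801*I)
c(1/Y)*y = (-3 + 6/(-7))*(I*√53) = (-3 + 6*(-⅐))*(I*√53) = (-3 - 6/7)*(I*√53) = -27*I*√53/7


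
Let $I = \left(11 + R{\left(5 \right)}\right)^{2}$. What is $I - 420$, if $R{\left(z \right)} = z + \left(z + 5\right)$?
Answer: $256$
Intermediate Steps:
$R{\left(z \right)} = 5 + 2 z$ ($R{\left(z \right)} = z + \left(5 + z\right) = 5 + 2 z$)
$I = 676$ ($I = \left(11 + \left(5 + 2 \cdot 5\right)\right)^{2} = \left(11 + \left(5 + 10\right)\right)^{2} = \left(11 + 15\right)^{2} = 26^{2} = 676$)
$I - 420 = 676 - 420 = 256$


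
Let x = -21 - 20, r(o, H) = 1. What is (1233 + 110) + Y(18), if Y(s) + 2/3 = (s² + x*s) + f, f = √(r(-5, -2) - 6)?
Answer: 2785/3 + I*√5 ≈ 928.33 + 2.2361*I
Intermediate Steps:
x = -41
f = I*√5 (f = √(1 - 6) = √(-5) = I*√5 ≈ 2.2361*I)
Y(s) = -⅔ + s² - 41*s + I*√5 (Y(s) = -⅔ + ((s² - 41*s) + I*√5) = -⅔ + (s² - 41*s + I*√5) = -⅔ + s² - 41*s + I*√5)
(1233 + 110) + Y(18) = (1233 + 110) + (-⅔ + 18² - 41*18 + I*√5) = 1343 + (-⅔ + 324 - 738 + I*√5) = 1343 + (-1244/3 + I*√5) = 2785/3 + I*√5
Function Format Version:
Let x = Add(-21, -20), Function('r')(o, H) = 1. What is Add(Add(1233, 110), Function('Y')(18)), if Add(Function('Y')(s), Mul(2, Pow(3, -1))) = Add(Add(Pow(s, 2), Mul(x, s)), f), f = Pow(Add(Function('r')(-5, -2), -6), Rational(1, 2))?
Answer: Add(Rational(2785, 3), Mul(I, Pow(5, Rational(1, 2)))) ≈ Add(928.33, Mul(2.2361, I))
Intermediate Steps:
x = -41
f = Mul(I, Pow(5, Rational(1, 2))) (f = Pow(Add(1, -6), Rational(1, 2)) = Pow(-5, Rational(1, 2)) = Mul(I, Pow(5, Rational(1, 2))) ≈ Mul(2.2361, I))
Function('Y')(s) = Add(Rational(-2, 3), Pow(s, 2), Mul(-41, s), Mul(I, Pow(5, Rational(1, 2)))) (Function('Y')(s) = Add(Rational(-2, 3), Add(Add(Pow(s, 2), Mul(-41, s)), Mul(I, Pow(5, Rational(1, 2))))) = Add(Rational(-2, 3), Add(Pow(s, 2), Mul(-41, s), Mul(I, Pow(5, Rational(1, 2))))) = Add(Rational(-2, 3), Pow(s, 2), Mul(-41, s), Mul(I, Pow(5, Rational(1, 2)))))
Add(Add(1233, 110), Function('Y')(18)) = Add(Add(1233, 110), Add(Rational(-2, 3), Pow(18, 2), Mul(-41, 18), Mul(I, Pow(5, Rational(1, 2))))) = Add(1343, Add(Rational(-2, 3), 324, -738, Mul(I, Pow(5, Rational(1, 2))))) = Add(1343, Add(Rational(-1244, 3), Mul(I, Pow(5, Rational(1, 2))))) = Add(Rational(2785, 3), Mul(I, Pow(5, Rational(1, 2))))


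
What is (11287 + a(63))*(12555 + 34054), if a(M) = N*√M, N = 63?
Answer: 526075783 + 8809101*√7 ≈ 5.4938e+8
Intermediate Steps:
a(M) = 63*√M
(11287 + a(63))*(12555 + 34054) = (11287 + 63*√63)*(12555 + 34054) = (11287 + 63*(3*√7))*46609 = (11287 + 189*√7)*46609 = 526075783 + 8809101*√7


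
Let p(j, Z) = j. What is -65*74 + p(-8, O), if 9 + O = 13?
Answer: -4818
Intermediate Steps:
O = 4 (O = -9 + 13 = 4)
-65*74 + p(-8, O) = -65*74 - 8 = -4810 - 8 = -4818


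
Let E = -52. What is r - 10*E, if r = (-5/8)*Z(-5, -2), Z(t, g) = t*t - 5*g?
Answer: 3985/8 ≈ 498.13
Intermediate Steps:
Z(t, g) = t² - 5*g
r = -175/8 (r = (-5/8)*((-5)² - 5*(-2)) = (-5*⅛)*(25 + 10) = -5/8*35 = -175/8 ≈ -21.875)
r - 10*E = -175/8 - 10*(-52) = -175/8 + 520 = 3985/8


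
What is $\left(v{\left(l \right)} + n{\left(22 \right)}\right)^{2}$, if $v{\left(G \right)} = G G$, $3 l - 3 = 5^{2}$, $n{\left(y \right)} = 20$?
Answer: $\frac{929296}{81} \approx 11473.0$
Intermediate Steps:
$l = \frac{28}{3}$ ($l = 1 + \frac{5^{2}}{3} = 1 + \frac{1}{3} \cdot 25 = 1 + \frac{25}{3} = \frac{28}{3} \approx 9.3333$)
$v{\left(G \right)} = G^{2}$
$\left(v{\left(l \right)} + n{\left(22 \right)}\right)^{2} = \left(\left(\frac{28}{3}\right)^{2} + 20\right)^{2} = \left(\frac{784}{9} + 20\right)^{2} = \left(\frac{964}{9}\right)^{2} = \frac{929296}{81}$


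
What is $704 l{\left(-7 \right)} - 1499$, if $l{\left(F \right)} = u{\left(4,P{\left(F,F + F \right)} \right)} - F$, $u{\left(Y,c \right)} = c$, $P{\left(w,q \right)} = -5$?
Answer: $-91$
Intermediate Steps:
$l{\left(F \right)} = -5 - F$
$704 l{\left(-7 \right)} - 1499 = 704 \left(-5 - -7\right) - 1499 = 704 \left(-5 + 7\right) - 1499 = 704 \cdot 2 - 1499 = 1408 - 1499 = -91$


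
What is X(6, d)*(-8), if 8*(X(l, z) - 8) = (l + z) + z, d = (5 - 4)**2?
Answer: -72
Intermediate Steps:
d = 1 (d = 1**2 = 1)
X(l, z) = 8 + z/4 + l/8 (X(l, z) = 8 + ((l + z) + z)/8 = 8 + (l + 2*z)/8 = 8 + (z/4 + l/8) = 8 + z/4 + l/8)
X(6, d)*(-8) = (8 + (1/4)*1 + (1/8)*6)*(-8) = (8 + 1/4 + 3/4)*(-8) = 9*(-8) = -72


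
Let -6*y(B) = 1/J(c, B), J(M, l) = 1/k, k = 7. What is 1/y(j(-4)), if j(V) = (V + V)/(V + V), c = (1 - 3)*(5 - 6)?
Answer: -6/7 ≈ -0.85714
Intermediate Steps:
c = 2 (c = -2*(-1) = 2)
j(V) = 1 (j(V) = (2*V)/((2*V)) = (2*V)*(1/(2*V)) = 1)
J(M, l) = 1/7
y(B) = -7/6 (y(B) = -1/(6*1/7) = -1/6*7 = -7/6)
1/y(j(-4)) = 1/(-7/6) = -6/7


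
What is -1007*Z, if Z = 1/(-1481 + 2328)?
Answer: -1007/847 ≈ -1.1889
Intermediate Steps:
Z = 1/847 ≈ 0.0011806
-1007*Z = -1007*1/847 = -1007/847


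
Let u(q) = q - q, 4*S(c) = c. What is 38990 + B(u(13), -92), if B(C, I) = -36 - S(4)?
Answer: 38953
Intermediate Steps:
S(c) = c/4
u(q) = 0
B(C, I) = -37 (B(C, I) = -36 - 4/4 = -36 - 1*1 = -36 - 1 = -37)
38990 + B(u(13), -92) = 38990 - 37 = 38953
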